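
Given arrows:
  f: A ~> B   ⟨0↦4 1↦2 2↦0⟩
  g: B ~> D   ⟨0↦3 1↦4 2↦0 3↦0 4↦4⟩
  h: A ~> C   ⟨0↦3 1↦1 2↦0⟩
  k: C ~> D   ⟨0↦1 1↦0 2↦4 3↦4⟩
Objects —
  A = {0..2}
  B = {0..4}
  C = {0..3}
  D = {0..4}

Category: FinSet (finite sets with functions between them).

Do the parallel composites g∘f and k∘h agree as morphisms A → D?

Along f;g (path 1):
  0 f~>4 g~>4
  1 f~>2 g~>0
  2 f~>0 g~>3
  composite₁ = ⟨0↦4 1↦0 2↦3⟩
Along h;k (path 2):
  0 h~>3 k~>4
  1 h~>1 k~>0
  2 h~>0 k~>1
  composite₂ = ⟨0↦4 1↦0 2↦1⟩
Equal? NO — does not commute

Answer: DOES NOT COMMUTE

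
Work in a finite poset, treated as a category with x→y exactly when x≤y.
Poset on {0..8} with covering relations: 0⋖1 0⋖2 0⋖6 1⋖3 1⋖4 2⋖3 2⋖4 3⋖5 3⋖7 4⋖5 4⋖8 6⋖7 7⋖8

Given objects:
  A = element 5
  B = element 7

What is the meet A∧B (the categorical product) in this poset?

Common predecessors of 5,7: {0,1,2,3}
  0 ⊑ 3
  1 ⊑ 3
  2 ⊑ 3
  3 ⊑ 3
glb = 3

Answer: A∧B = 3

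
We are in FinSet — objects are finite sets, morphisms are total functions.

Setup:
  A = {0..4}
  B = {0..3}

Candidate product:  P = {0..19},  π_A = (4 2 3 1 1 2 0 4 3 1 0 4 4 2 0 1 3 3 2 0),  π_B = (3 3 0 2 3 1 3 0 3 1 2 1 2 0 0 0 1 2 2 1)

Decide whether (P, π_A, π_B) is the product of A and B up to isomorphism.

|A|·|B| = 5·4 = 20;  |P| = 20
Check the pairing map k ↦ (π_A(k), π_B(k)):
  0 ↦ (4,3)
  1 ↦ (2,3)
  2 ↦ (3,0)
  3 ↦ (1,2)
  4 ↦ (1,3)
  5 ↦ (2,1)
  6 ↦ (0,3)
  7 ↦ (4,0)
  8 ↦ (3,3)
  9 ↦ (1,1)
  10 ↦ (0,2)
  11 ↦ (4,1)
  12 ↦ (4,2)
  13 ↦ (2,0)
  14 ↦ (0,0)
  15 ↦ (1,0)
  16 ↦ (3,1)
  17 ↦ (3,2)
  18 ↦ (2,2)
  19 ↦ (0,1)
distinct pairs in image: 20 / 20 needed
  → bijection onto A×B; projections well-typed.

Answer: VALID PRODUCT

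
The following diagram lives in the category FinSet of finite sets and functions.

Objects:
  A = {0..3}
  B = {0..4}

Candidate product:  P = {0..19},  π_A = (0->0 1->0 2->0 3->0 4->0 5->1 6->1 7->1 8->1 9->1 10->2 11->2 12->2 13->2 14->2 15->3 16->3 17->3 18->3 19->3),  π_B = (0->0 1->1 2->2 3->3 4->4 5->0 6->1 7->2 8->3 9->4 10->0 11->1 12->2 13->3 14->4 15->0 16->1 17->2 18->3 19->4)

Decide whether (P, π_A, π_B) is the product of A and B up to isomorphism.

Answer: VALID PRODUCT

Trace:
|A|·|B| = 4·5 = 20;  |P| = 20
Check the pairing map k ↦ (π_A(k), π_B(k)):
  0 -> (0,0)
  1 -> (0,1)
  2 -> (0,2)
  3 -> (0,3)
  4 -> (0,4)
  5 -> (1,0)
  6 -> (1,1)
  7 -> (1,2)
  8 -> (1,3)
  9 -> (1,4)
  10 -> (2,0)
  11 -> (2,1)
  12 -> (2,2)
  13 -> (2,3)
  14 -> (2,4)
  15 -> (3,0)
  16 -> (3,1)
  17 -> (3,2)
  18 -> (3,3)
  19 -> (3,4)
distinct pairs in image: 20 / 20 needed
  → bijection onto A×B; projections well-typed.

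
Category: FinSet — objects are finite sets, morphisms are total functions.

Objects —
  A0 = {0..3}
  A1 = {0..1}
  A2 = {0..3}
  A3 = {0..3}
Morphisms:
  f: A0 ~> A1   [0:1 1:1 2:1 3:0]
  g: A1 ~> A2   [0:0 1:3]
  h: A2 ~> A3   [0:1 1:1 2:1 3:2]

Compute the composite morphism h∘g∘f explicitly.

Answer: [0:2 1:2 2:2 3:1]

Derivation:
  0 f~>1 g~>3 h~>2
  1 f~>1 g~>3 h~>2
  2 f~>1 g~>3 h~>2
  3 f~>0 g~>0 h~>1
result: [0:2 1:2 2:2 3:1]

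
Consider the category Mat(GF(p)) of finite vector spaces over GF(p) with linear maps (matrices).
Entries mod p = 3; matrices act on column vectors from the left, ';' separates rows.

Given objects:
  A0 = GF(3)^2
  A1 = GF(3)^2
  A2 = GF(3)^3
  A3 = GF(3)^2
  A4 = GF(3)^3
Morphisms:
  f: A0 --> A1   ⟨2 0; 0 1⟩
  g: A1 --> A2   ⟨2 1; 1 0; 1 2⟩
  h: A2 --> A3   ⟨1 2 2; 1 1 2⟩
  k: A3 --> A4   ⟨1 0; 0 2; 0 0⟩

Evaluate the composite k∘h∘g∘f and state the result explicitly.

  e0=(1,0) f-->(2,0) g-->(1,2,2) h-->(0,1) k-->(0,2,0)
  e1=(0,1) f-->(0,1) g-->(1,0,2) h-->(2,2) k-->(2,1,0)
⟦path⟧: ⟨0 2; 2 1; 0 0⟩

Answer: ⟨0 2; 2 1; 0 0⟩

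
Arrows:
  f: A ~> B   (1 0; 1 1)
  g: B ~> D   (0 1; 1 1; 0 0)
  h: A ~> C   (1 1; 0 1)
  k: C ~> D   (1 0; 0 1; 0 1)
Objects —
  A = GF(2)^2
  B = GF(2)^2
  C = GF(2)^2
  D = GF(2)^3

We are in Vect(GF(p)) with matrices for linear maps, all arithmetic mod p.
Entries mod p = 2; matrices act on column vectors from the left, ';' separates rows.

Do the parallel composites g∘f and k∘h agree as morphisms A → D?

Answer: DOES NOT COMMUTE

Derivation:
Along f;g (path 1):
  e0=[1,0] f~>[1,1] g~>[1,0,0]
  e1=[0,1] f~>[0,1] g~>[1,1,0]
  composite₁ = (1 1; 0 1; 0 0)
Along h;k (path 2):
  e0=[1,0] h~>[1,0] k~>[1,0,0]
  e1=[0,1] h~>[1,1] k~>[1,1,1]
  composite₂ = (1 1; 0 1; 0 1)
Equal? NO — does not commute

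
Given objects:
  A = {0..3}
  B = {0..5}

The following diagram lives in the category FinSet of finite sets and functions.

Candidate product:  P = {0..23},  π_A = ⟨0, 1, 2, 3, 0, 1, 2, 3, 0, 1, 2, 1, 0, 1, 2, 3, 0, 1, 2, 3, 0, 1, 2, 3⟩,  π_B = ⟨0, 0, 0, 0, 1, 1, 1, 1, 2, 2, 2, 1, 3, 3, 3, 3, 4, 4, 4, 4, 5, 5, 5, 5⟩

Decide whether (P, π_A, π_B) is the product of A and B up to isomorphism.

Answer: NOT A VALID PRODUCT — duplicate pair at indices 5,11

Work:
|A|·|B| = 4·6 = 24;  |P| = 24
Check the pairing map k ↦ (π_A(k), π_B(k)):
  0 -> (0,0)
  1 -> (1,0)
  2 -> (2,0)
  3 -> (3,0)
  4 -> (0,1)
  5 -> (1,1)
  6 -> (2,1)
  7 -> (3,1)
  8 -> (0,2)
  9 -> (1,2)
  10 -> (2,2)
  11 -> (1,1)  ✗ repeats pair of k=5
  12 -> (0,3)
  13 -> (1,3)
  14 -> (2,3)
  15 -> (3,3)
  16 -> (0,4)
  17 -> (1,4)
  18 -> (2,4)
  19 -> (3,4)
  20 -> (0,5)
  21 -> (1,5)
  22 -> (2,5)
  23 -> (3,5)
distinct pairs in image: 23 / 24 needed
  → (1,1) hit at k=5 and k=11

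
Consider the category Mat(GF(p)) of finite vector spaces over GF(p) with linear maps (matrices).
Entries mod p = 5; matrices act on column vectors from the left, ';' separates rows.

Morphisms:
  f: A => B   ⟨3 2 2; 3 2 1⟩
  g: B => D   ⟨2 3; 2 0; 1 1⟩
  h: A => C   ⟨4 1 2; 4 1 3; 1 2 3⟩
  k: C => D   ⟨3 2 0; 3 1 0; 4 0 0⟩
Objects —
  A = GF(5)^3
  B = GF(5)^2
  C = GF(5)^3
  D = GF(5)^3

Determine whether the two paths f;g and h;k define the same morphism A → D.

Answer: COMMUTES

Work:
Along f;g (path 1):
  e0=(1,0,0) f=>(3,3) g=>(0,1,1)
  e1=(0,1,0) f=>(2,2) g=>(0,4,4)
  e2=(0,0,1) f=>(2,1) g=>(2,4,3)
  composite₁ = ⟨0 0 2; 1 4 4; 1 4 3⟩
Along h;k (path 2):
  e0=(1,0,0) h=>(4,4,1) k=>(0,1,1)
  e1=(0,1,0) h=>(1,1,2) k=>(0,4,4)
  e2=(0,0,1) h=>(2,3,3) k=>(2,4,3)
  composite₂ = ⟨0 0 2; 1 4 4; 1 4 3⟩
Equal? same morphism ✓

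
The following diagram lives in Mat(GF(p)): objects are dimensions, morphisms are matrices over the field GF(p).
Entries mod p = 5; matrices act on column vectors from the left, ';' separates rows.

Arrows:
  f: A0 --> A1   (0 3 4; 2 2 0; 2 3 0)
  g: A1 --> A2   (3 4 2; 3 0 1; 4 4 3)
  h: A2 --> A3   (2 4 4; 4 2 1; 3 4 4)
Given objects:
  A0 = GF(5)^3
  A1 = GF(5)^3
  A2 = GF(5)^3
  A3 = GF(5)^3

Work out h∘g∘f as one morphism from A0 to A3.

  e0=(1,0,0) f-->(0,2,2) g-->(2,2,4) h-->(3,1,0)
  e1=(0,1,0) f-->(3,2,3) g-->(3,2,4) h-->(0,0,3)
  e2=(0,0,1) f-->(4,0,0) g-->(2,2,1) h-->(1,3,3)
result: (3 0 1; 1 0 3; 0 3 3)

Answer: (3 0 1; 1 0 3; 0 3 3)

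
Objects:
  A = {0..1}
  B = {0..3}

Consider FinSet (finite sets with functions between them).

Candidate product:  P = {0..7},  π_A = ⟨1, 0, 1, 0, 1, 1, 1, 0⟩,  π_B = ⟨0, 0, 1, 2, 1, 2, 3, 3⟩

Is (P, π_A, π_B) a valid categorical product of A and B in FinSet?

Answer: NOT A VALID PRODUCT — duplicate pair at indices 4,2

Trace:
|A|·|B| = 2·4 = 8;  |P| = 8
Check the pairing map k ↦ (π_A(k), π_B(k)):
  0 : (1,0)
  1 : (0,0)
  2 : (1,1)
  3 : (0,2)
  4 : (1,1)  ✗ repeats pair of k=2
  5 : (1,2)
  6 : (1,3)
  7 : (0,3)
distinct pairs in image: 7 / 8 needed
  → (1,1) hit at k=2 and k=4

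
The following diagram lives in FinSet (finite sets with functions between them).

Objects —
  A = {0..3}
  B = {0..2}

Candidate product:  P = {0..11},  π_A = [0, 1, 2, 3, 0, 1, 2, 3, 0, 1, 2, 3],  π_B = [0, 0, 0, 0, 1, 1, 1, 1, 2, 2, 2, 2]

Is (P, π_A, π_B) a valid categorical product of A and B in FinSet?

|A|·|B| = 4·3 = 12;  |P| = 12
Check the pairing map k ↦ (π_A(k), π_B(k)):
  0 -> (0,0)
  1 -> (1,0)
  2 -> (2,0)
  3 -> (3,0)
  4 -> (0,1)
  5 -> (1,1)
  6 -> (2,1)
  7 -> (3,1)
  8 -> (0,2)
  9 -> (1,2)
  10 -> (2,2)
  11 -> (3,2)
distinct pairs in image: 12 / 12 needed
  → bijection onto A×B; projections well-typed.

Answer: VALID PRODUCT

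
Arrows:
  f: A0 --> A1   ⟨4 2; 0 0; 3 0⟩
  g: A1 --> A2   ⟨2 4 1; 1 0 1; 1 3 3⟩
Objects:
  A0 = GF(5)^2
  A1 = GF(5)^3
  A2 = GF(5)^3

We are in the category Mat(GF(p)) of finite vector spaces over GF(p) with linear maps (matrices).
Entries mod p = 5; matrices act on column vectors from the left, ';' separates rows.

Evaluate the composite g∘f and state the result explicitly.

Answer: ⟨1 4; 2 2; 3 2⟩

Trace:
  e0=[1,0] f-->[4,0,3] g-->[1,2,3]
  e1=[0,1] f-->[2,0,0] g-->[4,2,2]
result: ⟨1 4; 2 2; 3 2⟩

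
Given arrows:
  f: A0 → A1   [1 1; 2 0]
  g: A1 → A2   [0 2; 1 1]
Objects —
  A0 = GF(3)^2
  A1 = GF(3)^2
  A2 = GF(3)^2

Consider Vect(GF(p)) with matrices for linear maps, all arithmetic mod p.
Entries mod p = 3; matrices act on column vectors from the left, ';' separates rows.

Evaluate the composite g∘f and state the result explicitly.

  e0=(1,0) f→(1,2) g→(1,0)
  e1=(0,1) f→(1,0) g→(0,1)
composite: [1 0; 0 1]

Answer: [1 0; 0 1]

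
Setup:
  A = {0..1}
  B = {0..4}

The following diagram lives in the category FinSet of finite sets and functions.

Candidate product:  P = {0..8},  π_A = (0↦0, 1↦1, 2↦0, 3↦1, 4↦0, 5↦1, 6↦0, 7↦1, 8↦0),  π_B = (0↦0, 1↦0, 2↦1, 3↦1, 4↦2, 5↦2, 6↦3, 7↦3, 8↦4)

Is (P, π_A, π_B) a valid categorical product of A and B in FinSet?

Answer: NOT A VALID PRODUCT — |P|=9 ≠ |A|·|B|=10

Work:
|A|·|B| = 2·5 = 10;  |P| = 9
  → cardinalities differ; no bijection possible.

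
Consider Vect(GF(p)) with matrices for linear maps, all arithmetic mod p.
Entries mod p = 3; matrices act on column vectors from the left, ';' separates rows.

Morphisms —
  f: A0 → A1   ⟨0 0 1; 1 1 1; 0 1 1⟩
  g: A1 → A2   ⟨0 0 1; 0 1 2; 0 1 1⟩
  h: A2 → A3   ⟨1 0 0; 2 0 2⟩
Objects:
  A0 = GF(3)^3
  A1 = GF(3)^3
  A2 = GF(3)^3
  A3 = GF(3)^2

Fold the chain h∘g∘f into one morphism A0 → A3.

  e0=[1,0,0] f→[0,1,0] g→[0,1,1] h→[0,2]
  e1=[0,1,0] f→[0,1,1] g→[1,0,2] h→[1,0]
  e2=[0,0,1] f→[1,1,1] g→[1,0,2] h→[1,0]
composite: ⟨0 1 1; 2 0 0⟩

Answer: ⟨0 1 1; 2 0 0⟩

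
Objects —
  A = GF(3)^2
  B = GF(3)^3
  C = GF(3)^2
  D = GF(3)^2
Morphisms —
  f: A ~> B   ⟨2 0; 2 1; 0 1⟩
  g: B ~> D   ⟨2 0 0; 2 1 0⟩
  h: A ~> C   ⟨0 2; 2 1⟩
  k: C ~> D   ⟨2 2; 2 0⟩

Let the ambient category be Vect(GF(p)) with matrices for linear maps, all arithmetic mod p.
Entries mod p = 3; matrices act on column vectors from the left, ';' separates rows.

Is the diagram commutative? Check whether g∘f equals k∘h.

Answer: COMMUTES

Trace:
Path 1 = f;g:
  e0=(1,0) f~>(2,2,0) g~>(1,0)
  e1=(0,1) f~>(0,1,1) g~>(0,1)
  result₁ = ⟨1 0; 0 1⟩
Path 2 = h;k:
  e0=(1,0) h~>(0,2) k~>(1,0)
  e1=(0,1) h~>(2,1) k~>(0,1)
  result₂ = ⟨1 0; 0 1⟩
Equal? equal; square commutes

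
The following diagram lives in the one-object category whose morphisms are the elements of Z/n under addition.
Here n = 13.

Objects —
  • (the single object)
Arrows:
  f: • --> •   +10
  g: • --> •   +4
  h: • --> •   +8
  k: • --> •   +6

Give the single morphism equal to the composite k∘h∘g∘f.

Answer: +2

Work:
  0 +10≡10 +4≡1 +8≡9 +6≡2  (mod 13)
composite: +2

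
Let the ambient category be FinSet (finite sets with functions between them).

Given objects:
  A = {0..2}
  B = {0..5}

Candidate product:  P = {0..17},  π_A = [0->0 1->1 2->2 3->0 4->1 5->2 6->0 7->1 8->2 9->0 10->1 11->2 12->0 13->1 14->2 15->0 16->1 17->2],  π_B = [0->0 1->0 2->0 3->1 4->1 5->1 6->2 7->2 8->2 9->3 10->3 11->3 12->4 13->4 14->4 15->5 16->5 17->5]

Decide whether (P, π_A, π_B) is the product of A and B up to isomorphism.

|A|·|B| = 3·6 = 18;  |P| = 18
Check the pairing map k ↦ (π_A(k), π_B(k)):
  0 -> (0,0)
  1 -> (1,0)
  2 -> (2,0)
  3 -> (0,1)
  4 -> (1,1)
  5 -> (2,1)
  6 -> (0,2)
  7 -> (1,2)
  8 -> (2,2)
  9 -> (0,3)
  10 -> (1,3)
  11 -> (2,3)
  12 -> (0,4)
  13 -> (1,4)
  14 -> (2,4)
  15 -> (0,5)
  16 -> (1,5)
  17 -> (2,5)
distinct pairs in image: 18 / 18 needed
  → bijection onto A×B; projections well-typed.

Answer: VALID PRODUCT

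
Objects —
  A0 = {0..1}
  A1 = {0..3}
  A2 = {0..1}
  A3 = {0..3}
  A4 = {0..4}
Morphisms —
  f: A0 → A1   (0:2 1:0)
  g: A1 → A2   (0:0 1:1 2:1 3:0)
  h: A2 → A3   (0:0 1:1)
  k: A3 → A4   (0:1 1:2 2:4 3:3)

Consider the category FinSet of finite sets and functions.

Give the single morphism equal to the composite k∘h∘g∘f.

  0 f→2 g→1 h→1 k→2
  1 f→0 g→0 h→0 k→1
composite: (0:2 1:1)

Answer: (0:2 1:1)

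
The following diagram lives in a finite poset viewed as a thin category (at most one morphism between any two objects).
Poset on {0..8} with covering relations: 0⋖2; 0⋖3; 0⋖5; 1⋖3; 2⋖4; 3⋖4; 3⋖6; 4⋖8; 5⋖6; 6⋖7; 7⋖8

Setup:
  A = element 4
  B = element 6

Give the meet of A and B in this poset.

Answer: A∧B = 3

Trace:
{x : x≤A ∧ x≤B} = {0,1,3}  (A=4, B=6)
  0 ≤ 3
  1 ≤ 3
  3 ≤ 3
glb = 3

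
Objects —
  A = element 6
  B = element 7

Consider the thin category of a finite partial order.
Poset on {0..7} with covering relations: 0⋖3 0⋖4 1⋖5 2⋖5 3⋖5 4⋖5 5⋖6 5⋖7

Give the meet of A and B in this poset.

{x : x≤A ∧ x≤B} = {0,1,2,3,4,5}  (A=6, B=7)
  0 ≤ 5
  1 ≤ 5
  2 ≤ 5
  3 ≤ 5
  4 ≤ 5
  5 ≤ 5
glb = 5

Answer: A∧B = 5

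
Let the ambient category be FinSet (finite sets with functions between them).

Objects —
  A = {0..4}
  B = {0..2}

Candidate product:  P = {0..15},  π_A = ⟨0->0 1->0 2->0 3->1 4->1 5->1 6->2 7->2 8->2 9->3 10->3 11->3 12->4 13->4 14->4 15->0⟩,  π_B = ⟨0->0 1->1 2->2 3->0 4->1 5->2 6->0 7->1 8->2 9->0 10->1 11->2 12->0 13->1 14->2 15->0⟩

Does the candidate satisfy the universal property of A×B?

|A|·|B| = 5·3 = 15;  |P| = 16
  → cardinalities differ; no bijection possible.

Answer: NOT A VALID PRODUCT — |P|=16 ≠ |A|·|B|=15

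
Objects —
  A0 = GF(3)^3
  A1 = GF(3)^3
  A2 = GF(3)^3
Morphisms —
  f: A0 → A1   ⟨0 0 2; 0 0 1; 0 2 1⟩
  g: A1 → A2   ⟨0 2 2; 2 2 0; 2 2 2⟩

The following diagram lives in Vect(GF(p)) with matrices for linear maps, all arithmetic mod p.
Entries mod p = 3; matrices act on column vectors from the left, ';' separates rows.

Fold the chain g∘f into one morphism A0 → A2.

  e0=[1,0,0] f→[0,0,0] g→[0,0,0]
  e1=[0,1,0] f→[0,0,2] g→[1,0,1]
  e2=[0,0,1] f→[2,1,1] g→[1,0,2]
composite: ⟨0 1 1; 0 0 0; 0 1 2⟩

Answer: ⟨0 1 1; 0 0 0; 0 1 2⟩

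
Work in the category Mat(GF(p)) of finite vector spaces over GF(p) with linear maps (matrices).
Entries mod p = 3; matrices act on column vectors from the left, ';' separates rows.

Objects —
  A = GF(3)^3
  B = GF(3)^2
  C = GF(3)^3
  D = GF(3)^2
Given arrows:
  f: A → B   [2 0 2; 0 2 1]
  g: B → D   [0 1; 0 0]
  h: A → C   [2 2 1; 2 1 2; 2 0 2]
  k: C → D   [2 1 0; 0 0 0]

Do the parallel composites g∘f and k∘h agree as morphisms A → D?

Along f;g (path 1):
  e0=⟨1,0,0⟩ f→⟨2,0⟩ g→⟨0,0⟩
  e1=⟨0,1,0⟩ f→⟨0,2⟩ g→⟨2,0⟩
  e2=⟨0,0,1⟩ f→⟨2,1⟩ g→⟨1,0⟩
  composite₁ = [0 2 1; 0 0 0]
Along h;k (path 2):
  e0=⟨1,0,0⟩ h→⟨2,2,2⟩ k→⟨0,0⟩
  e1=⟨0,1,0⟩ h→⟨2,1,0⟩ k→⟨2,0⟩
  e2=⟨0,0,1⟩ h→⟨1,2,2⟩ k→⟨1,0⟩
  composite₂ = [0 2 1; 0 0 0]
Equal? YES — commutes

Answer: COMMUTES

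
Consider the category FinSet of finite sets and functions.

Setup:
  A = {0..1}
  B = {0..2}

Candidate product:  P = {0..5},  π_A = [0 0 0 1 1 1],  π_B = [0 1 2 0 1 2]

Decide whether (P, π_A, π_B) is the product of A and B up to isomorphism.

Answer: VALID PRODUCT

Work:
|A|·|B| = 2·3 = 6;  |P| = 6
Check the pairing map k ↦ (π_A(k), π_B(k)):
  0 : (0,0)
  1 : (0,1)
  2 : (0,2)
  3 : (1,0)
  4 : (1,1)
  5 : (1,2)
distinct pairs in image: 6 / 6 needed
  → bijection onto A×B; projections well-typed.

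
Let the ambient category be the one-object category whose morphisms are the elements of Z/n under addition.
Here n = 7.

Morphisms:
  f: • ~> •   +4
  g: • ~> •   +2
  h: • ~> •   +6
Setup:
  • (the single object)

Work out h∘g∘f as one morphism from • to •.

  0 +4≡4 +2≡6 +6≡5  (mod 7)
result: +5

Answer: +5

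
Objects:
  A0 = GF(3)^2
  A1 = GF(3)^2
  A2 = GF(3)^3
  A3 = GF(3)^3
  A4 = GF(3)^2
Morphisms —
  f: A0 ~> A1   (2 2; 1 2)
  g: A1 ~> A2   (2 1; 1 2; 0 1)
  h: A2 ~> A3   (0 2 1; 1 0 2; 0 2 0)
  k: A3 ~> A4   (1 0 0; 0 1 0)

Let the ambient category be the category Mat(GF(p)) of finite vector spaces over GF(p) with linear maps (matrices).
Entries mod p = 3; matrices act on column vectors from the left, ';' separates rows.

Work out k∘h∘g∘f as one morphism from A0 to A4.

Answer: (0 2; 1 1)

Trace:
  e0=⟨1,0⟩ f~>⟨2,1⟩ g~>⟨2,1,1⟩ h~>⟨0,1,2⟩ k~>⟨0,1⟩
  e1=⟨0,1⟩ f~>⟨2,2⟩ g~>⟨0,0,2⟩ h~>⟨2,1,0⟩ k~>⟨2,1⟩
composite: (0 2; 1 1)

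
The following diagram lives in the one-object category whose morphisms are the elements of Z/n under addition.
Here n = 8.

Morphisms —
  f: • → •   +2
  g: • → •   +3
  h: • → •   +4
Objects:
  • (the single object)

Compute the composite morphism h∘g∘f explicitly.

  0 +2≡2 +3≡5 +4≡1  (mod 8)
result: +1

Answer: +1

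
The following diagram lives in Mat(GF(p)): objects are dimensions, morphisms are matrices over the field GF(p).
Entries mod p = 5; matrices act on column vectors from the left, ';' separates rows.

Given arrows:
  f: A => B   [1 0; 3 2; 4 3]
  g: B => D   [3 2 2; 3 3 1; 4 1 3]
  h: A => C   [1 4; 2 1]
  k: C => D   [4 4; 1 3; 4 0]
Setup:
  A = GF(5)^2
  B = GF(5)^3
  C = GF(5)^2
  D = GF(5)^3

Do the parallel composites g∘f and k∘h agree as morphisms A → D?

1) trace f;g:
  e0=⟨1,0⟩ f=>⟨1,3,4⟩ g=>⟨2,1,4⟩
  e1=⟨0,1⟩ f=>⟨0,2,3⟩ g=>⟨0,4,1⟩
  composite₁ = [2 0; 1 4; 4 1]
2) trace h;k:
  e0=⟨1,0⟩ h=>⟨1,2⟩ k=>⟨2,2,4⟩
  e1=⟨0,1⟩ h=>⟨4,1⟩ k=>⟨0,2,1⟩
  composite₂ = [2 0; 2 2; 4 1]
Equal? NO — does not commute

Answer: DOES NOT COMMUTE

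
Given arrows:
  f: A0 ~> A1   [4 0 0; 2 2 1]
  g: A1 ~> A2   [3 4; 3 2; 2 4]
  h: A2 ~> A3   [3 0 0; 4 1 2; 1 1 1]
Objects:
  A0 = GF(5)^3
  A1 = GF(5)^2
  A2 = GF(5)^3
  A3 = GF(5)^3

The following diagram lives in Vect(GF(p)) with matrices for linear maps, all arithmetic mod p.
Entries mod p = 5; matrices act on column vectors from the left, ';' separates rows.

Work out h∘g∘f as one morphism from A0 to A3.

  e0=[1,0,0] f~>[4,2] g~>[0,1,1] h~>[0,3,2]
  e1=[0,1,0] f~>[0,2] g~>[3,4,3] h~>[4,2,0]
  e2=[0,0,1] f~>[0,1] g~>[4,2,4] h~>[2,1,0]
⟦path⟧: [0 4 2; 3 2 1; 2 0 0]

Answer: [0 4 2; 3 2 1; 2 0 0]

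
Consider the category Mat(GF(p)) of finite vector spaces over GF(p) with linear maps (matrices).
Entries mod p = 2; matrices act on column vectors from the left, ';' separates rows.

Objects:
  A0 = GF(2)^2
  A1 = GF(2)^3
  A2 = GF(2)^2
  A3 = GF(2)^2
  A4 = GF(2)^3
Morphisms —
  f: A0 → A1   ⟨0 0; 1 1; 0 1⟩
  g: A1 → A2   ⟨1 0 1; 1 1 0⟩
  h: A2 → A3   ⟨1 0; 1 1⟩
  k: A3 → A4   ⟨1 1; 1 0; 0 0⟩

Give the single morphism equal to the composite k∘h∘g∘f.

  e0=(1,0) f→(0,1,0) g→(0,1) h→(0,1) k→(1,0,0)
  e1=(0,1) f→(0,1,1) g→(1,1) h→(1,0) k→(1,1,0)
composite: ⟨1 1; 0 1; 0 0⟩

Answer: ⟨1 1; 0 1; 0 0⟩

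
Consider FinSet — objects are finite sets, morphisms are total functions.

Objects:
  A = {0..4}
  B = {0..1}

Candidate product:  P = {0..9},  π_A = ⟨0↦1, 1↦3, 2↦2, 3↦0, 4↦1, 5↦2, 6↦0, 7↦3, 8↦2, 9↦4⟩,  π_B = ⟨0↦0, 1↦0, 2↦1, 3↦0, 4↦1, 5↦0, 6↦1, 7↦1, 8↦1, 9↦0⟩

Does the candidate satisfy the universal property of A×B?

|A|·|B| = 5·2 = 10;  |P| = 10
Check the pairing map k ↦ (π_A(k), π_B(k)):
  0 ↦ (1,0)
  1 ↦ (3,0)
  2 ↦ (2,1)
  3 ↦ (0,0)
  4 ↦ (1,1)
  5 ↦ (2,0)
  6 ↦ (0,1)
  7 ↦ (3,1)
  8 ↦ (2,1)  ✗ repeats pair of k=2
  9 ↦ (4,0)
distinct pairs in image: 9 / 10 needed
  → (2,1) hit at k=2 and k=8

Answer: NOT A VALID PRODUCT — duplicate pair at indices 2,8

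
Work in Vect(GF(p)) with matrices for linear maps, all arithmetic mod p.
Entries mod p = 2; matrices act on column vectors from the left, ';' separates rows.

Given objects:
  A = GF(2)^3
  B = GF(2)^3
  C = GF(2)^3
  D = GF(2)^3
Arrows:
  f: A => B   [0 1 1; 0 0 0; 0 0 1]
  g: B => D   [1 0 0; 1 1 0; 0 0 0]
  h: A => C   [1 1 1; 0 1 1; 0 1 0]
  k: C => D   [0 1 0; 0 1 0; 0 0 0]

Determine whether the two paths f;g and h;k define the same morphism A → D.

Along f;g (path 1):
  e0=[1,0,0] f=>[0,0,0] g=>[0,0,0]
  e1=[0,1,0] f=>[1,0,0] g=>[1,1,0]
  e2=[0,0,1] f=>[1,0,1] g=>[1,1,0]
  ⟦path⟧₁ = [0 1 1; 0 1 1; 0 0 0]
Along h;k (path 2):
  e0=[1,0,0] h=>[1,0,0] k=>[0,0,0]
  e1=[0,1,0] h=>[1,1,1] k=>[1,1,0]
  e2=[0,0,1] h=>[1,1,0] k=>[1,1,0]
  ⟦path⟧₂ = [0 1 1; 0 1 1; 0 0 0]
Equal? YES — commutes

Answer: COMMUTES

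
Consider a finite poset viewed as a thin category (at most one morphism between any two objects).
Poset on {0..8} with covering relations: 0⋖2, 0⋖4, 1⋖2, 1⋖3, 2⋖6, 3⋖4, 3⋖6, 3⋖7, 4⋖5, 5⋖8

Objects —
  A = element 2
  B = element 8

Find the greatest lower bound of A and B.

Lower bounds of A=2 and B=8: {0,1}
  maximal lower bounds 0 and 1 are incomparable: neither 0<=1 nor 1<=0
→ no greatest lower bound exists

Answer: NO MEET EXISTS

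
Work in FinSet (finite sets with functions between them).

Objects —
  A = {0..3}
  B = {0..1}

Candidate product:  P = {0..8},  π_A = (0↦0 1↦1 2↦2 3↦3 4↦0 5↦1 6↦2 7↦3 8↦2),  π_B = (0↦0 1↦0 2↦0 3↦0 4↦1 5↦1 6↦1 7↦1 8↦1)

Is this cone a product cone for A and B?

|A|·|B| = 4·2 = 8;  |P| = 9
  → cardinalities differ; no bijection possible.

Answer: NOT A VALID PRODUCT — |P|=9 ≠ |A|·|B|=8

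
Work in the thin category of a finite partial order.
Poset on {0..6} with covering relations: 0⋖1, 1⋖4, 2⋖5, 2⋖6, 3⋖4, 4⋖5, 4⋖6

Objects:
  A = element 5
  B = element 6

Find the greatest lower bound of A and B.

Answer: NO MEET EXISTS

Work:
Common predecessors of 5,6: {0,1,2,3,4}
  maximal lower bounds 2 and 4 are incomparable: neither 2≤4 nor 4≤2
→ no greatest lower bound exists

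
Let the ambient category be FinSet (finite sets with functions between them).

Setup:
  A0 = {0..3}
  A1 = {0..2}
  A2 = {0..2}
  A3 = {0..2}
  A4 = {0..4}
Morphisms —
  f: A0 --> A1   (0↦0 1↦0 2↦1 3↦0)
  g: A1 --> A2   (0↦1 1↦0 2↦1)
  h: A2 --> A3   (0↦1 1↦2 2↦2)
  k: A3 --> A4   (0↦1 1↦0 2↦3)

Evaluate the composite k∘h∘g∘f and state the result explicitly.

  0 f-->0 g-->1 h-->2 k-->3
  1 f-->0 g-->1 h-->2 k-->3
  2 f-->1 g-->0 h-->1 k-->0
  3 f-->0 g-->1 h-->2 k-->3
⟦path⟧: (0↦3 1↦3 2↦0 3↦3)

Answer: (0↦3 1↦3 2↦0 3↦3)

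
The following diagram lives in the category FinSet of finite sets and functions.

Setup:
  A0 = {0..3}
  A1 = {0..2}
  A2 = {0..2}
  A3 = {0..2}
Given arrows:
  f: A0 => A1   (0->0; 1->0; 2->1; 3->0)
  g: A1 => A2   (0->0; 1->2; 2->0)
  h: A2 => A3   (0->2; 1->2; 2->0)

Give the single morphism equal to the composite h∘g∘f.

Answer: (0->2; 1->2; 2->0; 3->2)

Derivation:
  0 f=>0 g=>0 h=>2
  1 f=>0 g=>0 h=>2
  2 f=>1 g=>2 h=>0
  3 f=>0 g=>0 h=>2
composite: (0->2; 1->2; 2->0; 3->2)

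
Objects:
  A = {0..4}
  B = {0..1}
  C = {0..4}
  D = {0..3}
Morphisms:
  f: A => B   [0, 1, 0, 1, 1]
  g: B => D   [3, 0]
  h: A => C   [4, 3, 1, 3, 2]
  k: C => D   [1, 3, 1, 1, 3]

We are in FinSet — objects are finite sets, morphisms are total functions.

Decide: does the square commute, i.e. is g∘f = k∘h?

1) trace f;g:
  0 f=>0 g=>3
  1 f=>1 g=>0
  2 f=>0 g=>3
  3 f=>1 g=>0
  4 f=>1 g=>0
  result₁ = [3, 0, 3, 0, 0]
2) trace h;k:
  0 h=>4 k=>3
  1 h=>3 k=>1
  2 h=>1 k=>3
  3 h=>3 k=>1
  4 h=>2 k=>1
  result₂ = [3, 1, 3, 1, 1]
Equal? distinct morphisms ✗

Answer: DOES NOT COMMUTE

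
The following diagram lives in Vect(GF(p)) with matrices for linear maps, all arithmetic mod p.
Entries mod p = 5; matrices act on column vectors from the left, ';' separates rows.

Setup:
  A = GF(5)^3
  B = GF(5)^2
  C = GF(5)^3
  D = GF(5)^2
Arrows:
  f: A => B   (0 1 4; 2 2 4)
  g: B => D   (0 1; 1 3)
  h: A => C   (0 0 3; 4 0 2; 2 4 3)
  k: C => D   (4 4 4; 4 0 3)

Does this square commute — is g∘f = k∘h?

1) trace f;g:
  e0=⟨1,0,0⟩ f=>⟨0,2⟩ g=>⟨2,1⟩
  e1=⟨0,1,0⟩ f=>⟨1,2⟩ g=>⟨2,2⟩
  e2=⟨0,0,1⟩ f=>⟨4,4⟩ g=>⟨4,1⟩
  composite₁ = (2 2 4; 1 2 1)
2) trace h;k:
  e0=⟨1,0,0⟩ h=>⟨0,4,2⟩ k=>⟨4,1⟩
  e1=⟨0,1,0⟩ h=>⟨0,0,4⟩ k=>⟨1,2⟩
  e2=⟨0,0,1⟩ h=>⟨3,2,3⟩ k=>⟨2,1⟩
  composite₂ = (4 1 2; 1 2 1)
Equal? NO — does not commute

Answer: DOES NOT COMMUTE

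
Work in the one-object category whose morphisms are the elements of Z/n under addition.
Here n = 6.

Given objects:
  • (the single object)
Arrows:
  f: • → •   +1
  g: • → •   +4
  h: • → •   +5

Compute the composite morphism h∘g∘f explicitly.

  0 +1≡1 +4≡5 +5≡4  (mod 6)
⟦path⟧: +4

Answer: +4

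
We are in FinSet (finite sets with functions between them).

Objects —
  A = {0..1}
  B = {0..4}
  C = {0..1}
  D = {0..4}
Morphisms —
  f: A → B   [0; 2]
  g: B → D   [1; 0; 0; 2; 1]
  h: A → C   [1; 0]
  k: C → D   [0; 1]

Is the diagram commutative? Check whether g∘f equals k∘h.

1) trace f;g:
  0 f→0 g→1
  1 f→2 g→0
  result₁ = [1; 0]
2) trace h;k:
  0 h→1 k→1
  1 h→0 k→0
  result₂ = [1; 0]
Equal? YES — commutes

Answer: COMMUTES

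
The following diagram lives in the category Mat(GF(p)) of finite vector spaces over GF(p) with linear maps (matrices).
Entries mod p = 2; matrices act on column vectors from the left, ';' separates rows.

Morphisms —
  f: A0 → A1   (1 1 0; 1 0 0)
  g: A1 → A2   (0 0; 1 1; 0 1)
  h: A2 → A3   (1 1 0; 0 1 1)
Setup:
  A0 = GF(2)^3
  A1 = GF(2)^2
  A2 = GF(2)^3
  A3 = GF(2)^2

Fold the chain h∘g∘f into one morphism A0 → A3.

Answer: (0 1 0; 1 1 0)

Work:
  e0=[1,0,0] f→[1,1] g→[0,0,1] h→[0,1]
  e1=[0,1,0] f→[1,0] g→[0,1,0] h→[1,1]
  e2=[0,0,1] f→[0,0] g→[0,0,0] h→[0,0]
result: (0 1 0; 1 1 0)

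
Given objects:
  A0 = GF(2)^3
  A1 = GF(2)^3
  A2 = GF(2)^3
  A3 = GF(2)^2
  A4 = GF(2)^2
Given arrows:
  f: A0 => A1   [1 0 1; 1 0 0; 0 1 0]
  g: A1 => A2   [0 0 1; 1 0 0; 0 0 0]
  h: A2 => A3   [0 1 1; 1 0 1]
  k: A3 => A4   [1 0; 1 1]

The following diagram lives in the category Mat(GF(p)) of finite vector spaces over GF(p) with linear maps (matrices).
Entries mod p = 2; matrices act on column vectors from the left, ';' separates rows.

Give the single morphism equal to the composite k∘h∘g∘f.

  e0=[1,0,0] f=>[1,1,0] g=>[0,1,0] h=>[1,0] k=>[1,1]
  e1=[0,1,0] f=>[0,0,1] g=>[1,0,0] h=>[0,1] k=>[0,1]
  e2=[0,0,1] f=>[1,0,0] g=>[0,1,0] h=>[1,0] k=>[1,1]
result: [1 0 1; 1 1 1]

Answer: [1 0 1; 1 1 1]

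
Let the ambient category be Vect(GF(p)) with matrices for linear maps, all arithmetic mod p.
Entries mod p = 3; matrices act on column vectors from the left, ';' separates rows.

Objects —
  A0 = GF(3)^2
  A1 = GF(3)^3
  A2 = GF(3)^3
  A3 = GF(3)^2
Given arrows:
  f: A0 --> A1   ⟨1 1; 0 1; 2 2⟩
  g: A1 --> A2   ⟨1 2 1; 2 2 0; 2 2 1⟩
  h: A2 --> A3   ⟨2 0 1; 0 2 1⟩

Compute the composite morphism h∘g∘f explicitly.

Answer: ⟨1 1; 2 2⟩

Work:
  e0=(1,0) f-->(1,0,2) g-->(0,2,1) h-->(1,2)
  e1=(0,1) f-->(1,1,2) g-->(2,1,0) h-->(1,2)
⟦path⟧: ⟨1 1; 2 2⟩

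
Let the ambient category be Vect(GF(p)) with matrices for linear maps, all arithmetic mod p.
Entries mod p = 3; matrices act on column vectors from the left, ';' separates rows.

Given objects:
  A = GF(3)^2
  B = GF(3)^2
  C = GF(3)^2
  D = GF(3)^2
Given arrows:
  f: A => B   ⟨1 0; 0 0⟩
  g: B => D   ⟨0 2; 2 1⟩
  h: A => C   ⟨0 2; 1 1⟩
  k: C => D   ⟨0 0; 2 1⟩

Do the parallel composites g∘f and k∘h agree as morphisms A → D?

Answer: DOES NOT COMMUTE

Work:
Path 1 = f;g:
  e0=(1,0) f=>(1,0) g=>(0,2)
  e1=(0,1) f=>(0,0) g=>(0,0)
  ⟦path⟧₁ = ⟨0 0; 2 0⟩
Path 2 = h;k:
  e0=(1,0) h=>(0,1) k=>(0,1)
  e1=(0,1) h=>(2,1) k=>(0,2)
  ⟦path⟧₂ = ⟨0 0; 1 2⟩
Equal? NO — does not commute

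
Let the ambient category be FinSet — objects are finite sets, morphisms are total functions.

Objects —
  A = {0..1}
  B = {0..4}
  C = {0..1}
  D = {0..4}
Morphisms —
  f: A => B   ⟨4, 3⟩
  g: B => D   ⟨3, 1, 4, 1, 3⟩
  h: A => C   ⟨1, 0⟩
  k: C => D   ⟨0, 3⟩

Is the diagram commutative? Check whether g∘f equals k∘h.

Answer: DOES NOT COMMUTE

Trace:
Along f;g (path 1):
  0 f=>4 g=>3
  1 f=>3 g=>1
  composite₁ = ⟨3, 1⟩
Along h;k (path 2):
  0 h=>1 k=>3
  1 h=>0 k=>0
  composite₂ = ⟨3, 0⟩
Equal? differ; not commutative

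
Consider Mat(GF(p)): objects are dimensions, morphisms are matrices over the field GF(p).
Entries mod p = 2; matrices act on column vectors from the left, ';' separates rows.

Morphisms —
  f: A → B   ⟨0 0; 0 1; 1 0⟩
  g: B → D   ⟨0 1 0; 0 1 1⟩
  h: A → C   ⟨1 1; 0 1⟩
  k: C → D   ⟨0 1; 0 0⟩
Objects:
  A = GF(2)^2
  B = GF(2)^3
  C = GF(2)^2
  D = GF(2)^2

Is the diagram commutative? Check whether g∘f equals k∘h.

Answer: DOES NOT COMMUTE

Work:
1) trace f;g:
  e0=⟨1,0⟩ f→⟨0,0,1⟩ g→⟨0,1⟩
  e1=⟨0,1⟩ f→⟨0,1,0⟩ g→⟨1,1⟩
  result₁ = ⟨0 1; 1 1⟩
2) trace h;k:
  e0=⟨1,0⟩ h→⟨1,0⟩ k→⟨0,0⟩
  e1=⟨0,1⟩ h→⟨1,1⟩ k→⟨1,0⟩
  result₂ = ⟨0 1; 0 0⟩
Equal? distinct morphisms ✗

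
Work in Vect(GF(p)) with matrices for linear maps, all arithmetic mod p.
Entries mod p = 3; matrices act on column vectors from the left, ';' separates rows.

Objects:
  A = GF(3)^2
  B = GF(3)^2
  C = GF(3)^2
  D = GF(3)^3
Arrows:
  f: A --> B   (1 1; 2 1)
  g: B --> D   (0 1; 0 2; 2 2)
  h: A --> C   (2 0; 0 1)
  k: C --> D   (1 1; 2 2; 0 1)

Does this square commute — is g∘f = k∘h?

1) trace f;g:
  e0=(1,0) f-->(1,2) g-->(2,1,0)
  e1=(0,1) f-->(1,1) g-->(1,2,1)
  ⟦path⟧₁ = (2 1; 1 2; 0 1)
2) trace h;k:
  e0=(1,0) h-->(2,0) k-->(2,1,0)
  e1=(0,1) h-->(0,1) k-->(1,2,1)
  ⟦path⟧₂ = (2 1; 1 2; 0 1)
Equal? same morphism ✓

Answer: COMMUTES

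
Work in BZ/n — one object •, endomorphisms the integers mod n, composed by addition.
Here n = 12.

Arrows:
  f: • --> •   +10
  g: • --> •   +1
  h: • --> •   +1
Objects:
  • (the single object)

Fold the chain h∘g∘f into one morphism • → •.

  0 +10≡10 +1≡11 +1≡0  (mod 12)
⟦path⟧: +0

Answer: +0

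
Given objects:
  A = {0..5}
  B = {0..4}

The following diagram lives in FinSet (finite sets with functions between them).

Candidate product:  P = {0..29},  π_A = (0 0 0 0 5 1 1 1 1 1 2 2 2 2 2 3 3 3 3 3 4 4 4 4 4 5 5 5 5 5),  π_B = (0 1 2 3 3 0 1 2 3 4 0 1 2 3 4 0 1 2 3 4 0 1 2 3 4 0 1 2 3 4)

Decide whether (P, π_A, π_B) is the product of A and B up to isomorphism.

|A|·|B| = 6·5 = 30;  |P| = 30
Check the pairing map k ↦ (π_A(k), π_B(k)):
  0 : (0,0)
  1 : (0,1)
  2 : (0,2)
  3 : (0,3)
  4 : (5,3)
  5 : (1,0)
  6 : (1,1)
  7 : (1,2)
  8 : (1,3)
  9 : (1,4)
  10 : (2,0)
  11 : (2,1)
  12 : (2,2)
  13 : (2,3)
  14 : (2,4)
  15 : (3,0)
  16 : (3,1)
  17 : (3,2)
  18 : (3,3)
  19 : (3,4)
  20 : (4,0)
  21 : (4,1)
  22 : (4,2)
  23 : (4,3)
  24 : (4,4)
  25 : (5,0)
  26 : (5,1)
  27 : (5,2)
  28 : (5,3)  ✗ repeats pair of k=4
  29 : (5,4)
distinct pairs in image: 29 / 30 needed
  → (5,3) hit at k=4 and k=28

Answer: NOT A VALID PRODUCT — duplicate pair at indices 28,4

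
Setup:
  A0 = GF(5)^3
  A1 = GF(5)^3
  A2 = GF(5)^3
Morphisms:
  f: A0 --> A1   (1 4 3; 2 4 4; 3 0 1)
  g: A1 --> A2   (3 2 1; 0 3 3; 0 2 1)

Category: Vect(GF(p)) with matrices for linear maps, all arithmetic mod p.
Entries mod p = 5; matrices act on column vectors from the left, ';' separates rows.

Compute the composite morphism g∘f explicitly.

  e0=⟨1,0,0⟩ f-->⟨1,2,3⟩ g-->⟨0,0,2⟩
  e1=⟨0,1,0⟩ f-->⟨4,4,0⟩ g-->⟨0,2,3⟩
  e2=⟨0,0,1⟩ f-->⟨3,4,1⟩ g-->⟨3,0,4⟩
⟦path⟧: (0 0 3; 0 2 0; 2 3 4)

Answer: (0 0 3; 0 2 0; 2 3 4)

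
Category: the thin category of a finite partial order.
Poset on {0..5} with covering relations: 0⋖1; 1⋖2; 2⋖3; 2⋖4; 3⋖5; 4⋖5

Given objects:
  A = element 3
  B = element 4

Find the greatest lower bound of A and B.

{x : x≤A ∧ x≤B} = {0,1,2}  (A=3, B=4)
  0 ≤ 2
  1 ≤ 2
  2 ≤ 2
glb = 2

Answer: A∧B = 2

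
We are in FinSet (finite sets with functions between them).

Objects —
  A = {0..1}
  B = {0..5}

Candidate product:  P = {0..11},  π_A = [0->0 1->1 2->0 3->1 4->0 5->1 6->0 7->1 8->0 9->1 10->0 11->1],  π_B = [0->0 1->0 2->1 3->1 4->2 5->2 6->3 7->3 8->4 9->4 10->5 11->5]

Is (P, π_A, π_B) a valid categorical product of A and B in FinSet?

|A|·|B| = 2·6 = 12;  |P| = 12
Check the pairing map k ↦ (π_A(k), π_B(k)):
  0 -> (0,0)
  1 -> (1,0)
  2 -> (0,1)
  3 -> (1,1)
  4 -> (0,2)
  5 -> (1,2)
  6 -> (0,3)
  7 -> (1,3)
  8 -> (0,4)
  9 -> (1,4)
  10 -> (0,5)
  11 -> (1,5)
distinct pairs in image: 12 / 12 needed
  → bijection onto A×B; projections well-typed.

Answer: VALID PRODUCT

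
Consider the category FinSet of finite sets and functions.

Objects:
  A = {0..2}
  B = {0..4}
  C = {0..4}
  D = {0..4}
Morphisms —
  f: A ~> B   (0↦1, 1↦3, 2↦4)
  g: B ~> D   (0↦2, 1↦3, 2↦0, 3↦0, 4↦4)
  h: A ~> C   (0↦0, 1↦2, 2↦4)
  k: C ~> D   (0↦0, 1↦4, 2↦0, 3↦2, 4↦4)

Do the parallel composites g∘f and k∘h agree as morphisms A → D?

1) trace f;g:
  0 f~>1 g~>3
  1 f~>3 g~>0
  2 f~>4 g~>4
  result₁ = (0↦3, 1↦0, 2↦4)
2) trace h;k:
  0 h~>0 k~>0
  1 h~>2 k~>0
  2 h~>4 k~>4
  result₂ = (0↦0, 1↦0, 2↦4)
Equal? NO — does not commute

Answer: DOES NOT COMMUTE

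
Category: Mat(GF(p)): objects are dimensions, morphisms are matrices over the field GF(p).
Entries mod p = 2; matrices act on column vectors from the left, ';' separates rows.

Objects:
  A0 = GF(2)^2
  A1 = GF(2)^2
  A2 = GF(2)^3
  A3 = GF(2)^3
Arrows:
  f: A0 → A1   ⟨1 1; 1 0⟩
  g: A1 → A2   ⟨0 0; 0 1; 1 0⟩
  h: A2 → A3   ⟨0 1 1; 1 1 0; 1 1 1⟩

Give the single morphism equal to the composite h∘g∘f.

Answer: ⟨0 1; 1 0; 0 1⟩

Work:
  e0=(1,0) f→(1,1) g→(0,1,1) h→(0,1,0)
  e1=(0,1) f→(1,0) g→(0,0,1) h→(1,0,1)
composite: ⟨0 1; 1 0; 0 1⟩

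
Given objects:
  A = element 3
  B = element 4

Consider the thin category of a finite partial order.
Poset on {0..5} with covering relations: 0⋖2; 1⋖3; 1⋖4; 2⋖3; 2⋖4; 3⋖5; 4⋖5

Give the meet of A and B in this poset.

Common predecessors of 3,4: {0,1,2}
  maximal lower bounds 1 and 2 are incomparable: neither 1<=2 nor 2<=1
→ no greatest lower bound exists

Answer: NO MEET EXISTS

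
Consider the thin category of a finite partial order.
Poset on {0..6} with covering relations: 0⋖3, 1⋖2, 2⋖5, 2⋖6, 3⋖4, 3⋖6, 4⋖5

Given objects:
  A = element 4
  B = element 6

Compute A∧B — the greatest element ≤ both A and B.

Common predecessors of 4,6: {0,3}
  0 ⊑ 3
  3 ⊑ 3
glb = 3

Answer: A∧B = 3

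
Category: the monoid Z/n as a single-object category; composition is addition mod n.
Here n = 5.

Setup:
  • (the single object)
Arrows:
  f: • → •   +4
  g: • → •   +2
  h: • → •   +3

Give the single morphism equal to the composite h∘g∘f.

Answer: +4

Derivation:
  0 +4≡4 +2≡1 +3≡4  (mod 5)
⟦path⟧: +4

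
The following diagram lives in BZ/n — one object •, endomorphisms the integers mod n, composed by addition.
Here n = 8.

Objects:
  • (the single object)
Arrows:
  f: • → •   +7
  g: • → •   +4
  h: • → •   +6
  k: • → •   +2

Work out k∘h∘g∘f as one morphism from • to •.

  0 +7≡7 +4≡3 +6≡1 +2≡3  (mod 8)
composite: +3

Answer: +3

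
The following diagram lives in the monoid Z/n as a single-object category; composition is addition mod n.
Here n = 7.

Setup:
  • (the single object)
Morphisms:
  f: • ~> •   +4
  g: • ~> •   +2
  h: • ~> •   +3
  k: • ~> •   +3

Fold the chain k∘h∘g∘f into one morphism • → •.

  0 +4≡4 +2≡6 +3≡2 +3≡5  (mod 7)
result: +5

Answer: +5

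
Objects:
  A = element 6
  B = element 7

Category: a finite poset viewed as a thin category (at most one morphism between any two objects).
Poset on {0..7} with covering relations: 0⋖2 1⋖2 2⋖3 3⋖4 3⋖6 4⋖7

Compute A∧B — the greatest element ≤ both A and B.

Answer: A∧B = 3

Work:
Common predecessors of 6,7: {0,1,2,3}
  0 <= 3
  1 <= 3
  2 <= 3
  3 <= 3
glb = 3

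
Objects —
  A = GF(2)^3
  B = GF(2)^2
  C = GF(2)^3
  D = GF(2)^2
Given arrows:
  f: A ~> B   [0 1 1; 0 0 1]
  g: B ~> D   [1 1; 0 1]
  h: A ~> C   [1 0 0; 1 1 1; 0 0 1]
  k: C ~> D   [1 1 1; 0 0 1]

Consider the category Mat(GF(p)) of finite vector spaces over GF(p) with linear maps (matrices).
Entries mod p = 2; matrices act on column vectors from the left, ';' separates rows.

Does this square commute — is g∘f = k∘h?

1) trace f;g:
  e0=[1,0,0] f~>[0,0] g~>[0,0]
  e1=[0,1,0] f~>[1,0] g~>[1,0]
  e2=[0,0,1] f~>[1,1] g~>[0,1]
  result₁ = [0 1 0; 0 0 1]
2) trace h;k:
  e0=[1,0,0] h~>[1,1,0] k~>[0,0]
  e1=[0,1,0] h~>[0,1,0] k~>[1,0]
  e2=[0,0,1] h~>[0,1,1] k~>[0,1]
  result₂ = [0 1 0; 0 0 1]
Equal? same morphism ✓

Answer: COMMUTES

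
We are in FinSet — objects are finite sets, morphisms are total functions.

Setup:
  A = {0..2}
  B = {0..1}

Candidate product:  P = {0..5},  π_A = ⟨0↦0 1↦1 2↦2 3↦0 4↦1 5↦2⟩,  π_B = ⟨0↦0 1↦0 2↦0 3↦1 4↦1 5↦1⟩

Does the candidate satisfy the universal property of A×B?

|A|·|B| = 3·2 = 6;  |P| = 6
Check the pairing map k ↦ (π_A(k), π_B(k)):
  0 ↦ (0,0)
  1 ↦ (1,0)
  2 ↦ (2,0)
  3 ↦ (0,1)
  4 ↦ (1,1)
  5 ↦ (2,1)
distinct pairs in image: 6 / 6 needed
  → bijection onto A×B; projections well-typed.

Answer: VALID PRODUCT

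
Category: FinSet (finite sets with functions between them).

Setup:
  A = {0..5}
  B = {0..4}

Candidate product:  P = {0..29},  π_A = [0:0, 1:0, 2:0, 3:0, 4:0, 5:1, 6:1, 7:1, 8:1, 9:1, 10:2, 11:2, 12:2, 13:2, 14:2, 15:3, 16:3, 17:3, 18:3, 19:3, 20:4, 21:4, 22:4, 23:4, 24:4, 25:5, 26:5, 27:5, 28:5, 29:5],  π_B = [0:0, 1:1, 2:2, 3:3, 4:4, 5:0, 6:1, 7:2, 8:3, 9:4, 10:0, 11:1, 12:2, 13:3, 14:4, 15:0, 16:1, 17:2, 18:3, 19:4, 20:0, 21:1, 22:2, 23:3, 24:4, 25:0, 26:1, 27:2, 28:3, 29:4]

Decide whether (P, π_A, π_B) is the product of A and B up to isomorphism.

Answer: VALID PRODUCT

Work:
|A|·|B| = 6·5 = 30;  |P| = 30
Check the pairing map k ↦ (π_A(k), π_B(k)):
  0 : (0,0)
  1 : (0,1)
  2 : (0,2)
  3 : (0,3)
  4 : (0,4)
  5 : (1,0)
  6 : (1,1)
  7 : (1,2)
  8 : (1,3)
  9 : (1,4)
  10 : (2,0)
  11 : (2,1)
  12 : (2,2)
  13 : (2,3)
  14 : (2,4)
  15 : (3,0)
  16 : (3,1)
  17 : (3,2)
  18 : (3,3)
  19 : (3,4)
  20 : (4,0)
  21 : (4,1)
  22 : (4,2)
  23 : (4,3)
  24 : (4,4)
  25 : (5,0)
  26 : (5,1)
  27 : (5,2)
  28 : (5,3)
  29 : (5,4)
distinct pairs in image: 30 / 30 needed
  → bijection onto A×B; projections well-typed.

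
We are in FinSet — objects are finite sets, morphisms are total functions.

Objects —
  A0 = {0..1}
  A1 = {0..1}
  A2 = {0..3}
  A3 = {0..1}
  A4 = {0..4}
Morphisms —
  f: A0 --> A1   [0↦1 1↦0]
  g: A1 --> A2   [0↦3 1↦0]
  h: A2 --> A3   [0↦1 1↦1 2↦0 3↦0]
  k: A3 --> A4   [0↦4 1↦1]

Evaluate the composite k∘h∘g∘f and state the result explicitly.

Answer: [0↦1 1↦4]

Trace:
  0 f-->1 g-->0 h-->1 k-->1
  1 f-->0 g-->3 h-->0 k-->4
result: [0↦1 1↦4]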